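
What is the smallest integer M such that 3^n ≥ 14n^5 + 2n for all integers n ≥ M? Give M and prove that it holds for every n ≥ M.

M = 15

At n = 14: 4782969 < 7529564, so the inequality fails and M ≥ 15. We prove 3^n ≥ 14n^5 + 2n for all n ≥ 15.
Base case (n = 15): 3^n = 14348907 and 14n^5 + 2n = 10631280, so 14348907 ≥ 10631280.
Inductive step: suppose the statement holds for some i ≥ 15, so 3^i ≥ 14i^5 + 2i.
Then 3^(i + 1) = 3·(3^i) ≥ 3·(14i^5 + 2i).
Also, for i ≥ 15 we have 3·(14i^5 + 2i) ≥ 14(i+1)^5 + 2(i+1), since 3·(14i^5 + 2i) − (14(i+1)^5 + 2(i+1)) = 28i^5 - 70i^4 - 140i^3 - 140i^2 - 66i - 16, which is nonnegative for all i ≥ 15.
Combining, 3^(i + 1) ≥ 14(i+1)^5 + 2(i+1).
By induction, the statement is established for all n ≥ 15.
Hence the smallest such M is 15.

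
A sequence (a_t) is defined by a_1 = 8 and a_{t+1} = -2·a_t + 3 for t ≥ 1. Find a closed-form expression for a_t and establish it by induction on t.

a_t = 7(-2)^(t - 1) + 1

Computing the first terms: a_1 = 8, a_2 = -13, a_3 = 29. This suggests a_t = 7(-2)^(t - 1) + 1.
Base case (t = 1): the formula gives 8 = 8 = a_1.
For the inductive step, assume it holds for an arbitrary k ≥ 1, so a_k = 7(-2)^(k - 1) + 1.
Then a_{k+1} = -2·a_k + 3 = -2·(7(-2)^(k - 1) + 1) + 3 = 7(-2)^k + 1 = 7(-2)^((k+1) - 1) + 1,
which is the claimed formula at t = k+1.
Hence, by induction on t, the claim holds for every t ≥ 1.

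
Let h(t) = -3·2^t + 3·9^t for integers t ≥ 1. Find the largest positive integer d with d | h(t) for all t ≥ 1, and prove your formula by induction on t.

d = 21

Computing the first values: h(1) = 21 and h(2) = 231; gcd(21, 231) = 21, so d ≤ 21.
We prove 21 | -3·2^t + 3·9^t for all t ≥ 1 by induction on t.
Base case (t = 1): h(1) = 21 = 21·(1), so 21 | h(1).
Suppose the result is true for t = m, i.e. 21 | h(m). Then
h(m+1) − 9·h(m) = (-3·2^(m+1) + 3·9^(m+1)) − 9·(-3·2^m + 3·9^m) = (-3)·2^m·(2 − 9) = (21)·2^m. Since 21 | h(m) by the inductive hypothesis, 21 | 9·h(m); and 21 | 21 since 21 = 21·1. Therefore 21 | h(m+1).
By induction, the statement is established for all t ≥ 1.
Therefore the largest such d is 21.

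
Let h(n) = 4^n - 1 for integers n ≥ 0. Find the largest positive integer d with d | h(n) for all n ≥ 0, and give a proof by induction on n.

Computing the first values: h(0) = 0 and h(1) = 3; gcd(0, 3) = 3, so d ≤ 3.
We prove 3 | 4^n - 1 for all n ≥ 0 by induction on n.
Base step (n = 0): h(0) = 0 = 3·(0), so 3 | h(0).
Suppose the result is true for n = r, i.e. 3 | h(r). Then
h(r+1) = 4^(r+1) - 1 = 4·(4^r - 1) + 3 = 4·h(r) + 3. The first term is divisible by 3 by the inductive hypothesis, and 3 is divisible by 3. Hence 3 | h(r+1).
This completes the induction.
Therefore the largest such d is 3.

d = 3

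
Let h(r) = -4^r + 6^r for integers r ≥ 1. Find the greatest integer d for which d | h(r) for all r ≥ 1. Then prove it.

d = 2

Computing the first values: h(1) = 2 and h(2) = 20; gcd(2, 20) = 2, so d ≤ 2.
We prove 2 | -4^r + 6^r for all r ≥ 1 by induction on r.
When r = 1: h(1) = 2 = 2·(1), so 2 | h(1).
Suppose the result is true for r = p, i.e. 2 | h(p). Then
6^{p+1} − 4^{p+1} = 6·6^p − 4·4^p = 6·(6^p − 4^p) + (2)·4^p. The first term is divisible by 2 by the inductive hypothesis, and the second term (2)·4^p is divisible by 2 since 2 | 2. Hence 2 | h(p+1).
Hence, by induction on r, the claim holds for every r ≥ 1.
Therefore the largest such d is 2.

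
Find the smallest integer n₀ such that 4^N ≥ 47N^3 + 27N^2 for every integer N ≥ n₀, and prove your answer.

n₀ = 8

At N = 7: 16384 < 17444, so the inequality fails and n₀ ≥ 8. We prove 4^N ≥ 47N^3 + 27N^2 for all N ≥ 8.
Base case (N = 8): 4^N = 65536 and 47N^3 + 27N^2 = 25792, so 65536 ≥ 25792.
Suppose the result is true for N = k, so 4^k ≥ 47k^3 + 27k^2.
Then 4^(k + 1) = 4·(4^k) ≥ 4·(47k^3 + 27k^2).
Also, for k ≥ 8 we have 4·(47k^3 + 27k^2) ≥ 47(k+1)^3 + 27(k+1)^2, since 4·(47k^3 + 27k^2) − (47(k+1)^3 + 27(k+1)^2) = 141k^3 - 60k^2 - 195k - 74, which is nonnegative for all k ≥ 8.
Combining, 4^(k + 1) ≥ 47(k+1)^3 + 27(k+1)^2.
By the principle of mathematical induction, the result holds for all N ≥ 8.
Hence the smallest such n₀ is 8.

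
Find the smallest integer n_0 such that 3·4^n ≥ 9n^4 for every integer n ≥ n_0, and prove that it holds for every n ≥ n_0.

At n = 5: 3072 < 5625, so the inequality fails and n_0 ≥ 6. We prove 3·4^n ≥ 9n^4 for all n ≥ 6.
Base step (n = 6): 3·4^n = 12288 and 9n^4 = 11664, so 12288 ≥ 11664.
Inductive step: suppose the statement holds for some r ≥ 6, so 3·4^r ≥ 9r^4.
Then 3·4^(r + 1) = 4·(3·4^r) ≥ 4·(9r^4).
Also, for r ≥ 6 we have 4·(9r^4) ≥ 9(r+1)^4, since 4 ≥ (1 + 1/r)^4 for all r ≥ 6.
Combining, 3·4^(r + 1) ≥ 9(r+1)^4.
By induction, the statement is established for all n ≥ 6.
Hence the smallest such n_0 is 6.

n_0 = 6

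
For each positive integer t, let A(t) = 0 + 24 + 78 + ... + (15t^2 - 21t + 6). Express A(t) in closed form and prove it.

A(t) = t(t - 1)(5t + 2)

We claim A(t) = t(t - 1)(5t + 2) for all t ≥ 1.
Base step (t = 1): A(1) = 0, and the closed form gives 0. They agree.
For the inductive step, assume it holds for an arbitrary i ≥ 1, so A(i) = i(5i^2 - 3i - 2).
Then A(i+1) = A(i) + (3i(5i + 3)) = (i(5i^2 - 3i - 2)) + (3i(5i + 3)).
Simplifying, A(i+1) = i(i + 1)(5i + 7) = (i+1)((i+1) - 1)(5(i+1) + 2),
which is the closed form with t = i+1.
By the principle of mathematical induction, the result holds for all t ≥ 1.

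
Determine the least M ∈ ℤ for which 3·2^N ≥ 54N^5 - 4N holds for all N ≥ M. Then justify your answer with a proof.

M = 29

At N = 28: 805306368 < 929359760, so the inequality fails and M ≥ 29. We prove 3·2^N ≥ 54N^5 - 4N for all N ≥ 29.
Base case (N = 29): 3·2^N = 1610612736 and 54N^5 - 4N = 1107601930, so 1610612736 ≥ 1107601930.
Inductive step: assume the claim holds for N = j, so 3·2^j ≥ 54j^5 - 4j.
Then 3·2^(j + 1) = 2·(3·2^j) ≥ 2·(54j^5 - 4j).
Also, for j ≥ 29 we have 2·(54j^5 - 4j) ≥ 54(j+1)^5 - 4(j+1), since 2·(54j^5 - 4j) − (54(j+1)^5 - 4(j+1)) = 54j^5 - 270j^4 - 540j^3 - 540j^2 - 274j - 50, which is nonnegative for all j ≥ 29.
Combining, 3·2^(j + 1) ≥ 54(j+1)^5 - 4(j+1).
By induction, the statement is established for all N ≥ 29.
Hence the smallest such M is 29.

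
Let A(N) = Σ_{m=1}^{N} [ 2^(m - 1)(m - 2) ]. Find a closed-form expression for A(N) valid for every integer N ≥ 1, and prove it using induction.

We claim A(N) = 2^N(N - 3) + 3 for all N ≥ 1.
For the base case N = 1: A(1) = -1, and the closed form gives -1. They agree.
Inductive step: assume the claim holds for N = m, so A(m) = 2^m(m - 3) + 3.
Then A(m+1) = A(m) + (2^m(m - 1)) = (2^m(m - 3) + 3) + (2^m(m - 1)).
Simplifying, A(m+1) = 2^(m + 1)m - 2^(m + 2) + 3 = 2^(m+1)((m+1) - 3) + 3,
which is the closed form with N = m+1.
Hence, by induction on N, the claim holds for every N ≥ 1.

A(N) = 2^N(N - 3) + 3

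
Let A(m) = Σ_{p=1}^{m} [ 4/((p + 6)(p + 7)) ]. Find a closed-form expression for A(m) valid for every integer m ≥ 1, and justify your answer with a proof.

A(m) = 4m/(7(m + 7))

We claim A(m) = 4m/(7(m + 7)) for all m ≥ 1.
For the base case m = 1: A(1) = 1/14, and the closed form gives 1/14. They agree.
Inductive step: assume the claim holds for m = p, so A(p) = 4p/(7(p + 7)).
Then A(p+1) = A(p) + (4/((p + 7)(p + 8))) = (4p/(7(p + 7))) + (4/((p + 7)(p + 8))).
Simplifying, A(p+1) = 4(p + 1)/(7(p + 8)) = 4(p+1)/(7((p+1) + 7)),
which is the closed form with m = p+1.
Hence, by induction on m, the claim holds for every m ≥ 1.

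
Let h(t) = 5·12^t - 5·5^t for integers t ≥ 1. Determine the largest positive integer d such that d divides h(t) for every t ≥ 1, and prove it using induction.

d = 35

Computing the first values: h(1) = 35 and h(2) = 595; gcd(35, 595) = 35, so d ≤ 35.
We prove 35 | 5·12^t - 5·5^t for all t ≥ 1 by induction on t.
When t = 1: h(1) = 35 = 35·(1), so 35 | h(1).
Inductive step: suppose the statement holds for some j ≥ 1, i.e. 35 | h(j). Then
h(j+1) − 12·h(j) = (5·12^(j+1) - 5·5^(j+1)) − 12·(5·12^j - 5·5^j) = (-5)·5^j·(5 − 12) = (35)·5^j. Since 35 | h(j) by the inductive hypothesis, 35 | 12·h(j); and 35 | 35 since 35 = 35·1. Therefore 35 | h(j+1).
Hence, by induction on t, the claim holds for every t ≥ 1.
Therefore the largest such d is 35.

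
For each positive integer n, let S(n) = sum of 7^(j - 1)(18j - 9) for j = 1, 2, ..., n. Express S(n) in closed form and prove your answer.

S(n) = 7^n(3n - 2) + 2

We claim S(n) = 7^n(3n - 2) + 2 for all n ≥ 1.
For the base case n = 1: S(1) = 9, and the closed form gives 9. They agree.
For the inductive step, assume it holds for an arbitrary j ≥ 1, so S(j) = 7^j(3j - 2) + 2.
Then S(j+1) = S(j) + (7^j(18j + 9)) = (7^j(3j - 2) + 2) + (7^j(18j + 9)).
Simplifying, S(j+1) = 21·7^j·j + 7·7^j + 2 = 7^(j+1)(3(j+1) - 2) + 2,
which is the closed form with n = j+1.
Hence, by induction on n, the claim holds for every n ≥ 1.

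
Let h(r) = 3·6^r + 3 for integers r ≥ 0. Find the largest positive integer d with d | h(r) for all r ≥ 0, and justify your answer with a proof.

Computing the first values: h(0) = 6 and h(1) = 21; gcd(6, 21) = 3, so d ≤ 3.
We prove 3 | 3·6^r + 3 for all r ≥ 0 by induction on r.
Base case (r = 0): h(0) = 6 = 3·(2), so 3 | h(0).
For the inductive step, assume it holds for an arbitrary m ≥ 0, i.e. 3 | h(m). Then
h(m+1) = 3·6^(m+1) + 3 = 6·(3·6^m + 3) - 15 = 6·h(m) - 15. The first term is divisible by 3 by the inductive hypothesis, and -15 is divisible by 3. Hence 3 | h(m+1).
By induction, the statement is established for all r ≥ 0.
Therefore the largest such d is 3.

d = 3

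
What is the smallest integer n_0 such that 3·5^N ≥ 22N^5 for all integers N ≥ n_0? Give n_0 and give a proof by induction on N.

n_0 = 8

At N = 7: 234375 < 369754, so the inequality fails and n_0 ≥ 8. We prove 3·5^N ≥ 22N^5 for all N ≥ 8.
When N = 8: 3·5^N = 1171875 and 22N^5 = 720896, so 1171875 ≥ 720896.
Inductive step: suppose the statement holds for some i ≥ 8, so 3·5^i ≥ 22i^5.
Then 3·5^(i + 1) = 5·(3·5^i) ≥ 5·(22i^5).
Also, for i ≥ 8 we have 5·(22i^5) ≥ 22(i+1)^5, since 5 ≥ (1 + 1/i)^5 for all i ≥ 8.
Combining, 3·5^(i + 1) ≥ 22(i+1)^5.
This completes the induction.
Hence the smallest such n_0 is 8.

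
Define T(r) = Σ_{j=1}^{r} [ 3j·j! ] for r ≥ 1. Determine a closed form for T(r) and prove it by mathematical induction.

T(r) = (3r + 3)r! - 3

We claim T(r) = (3r + 3)r! - 3 for all r ≥ 1.
When r = 1: T(1) = 3, and the closed form gives 3. They agree.
For the inductive step, assume it holds for an arbitrary j ≥ 1, so T(j) = (3j + 3)j! - 3.
Then T(j+1) = T(j) + (3(j + 1)(j + 1)!) = ((3j + 3)j! - 3) + (3(j + 1)(j + 1)!).
Simplifying, T(j+1) = (3(j+1) + 3)(j+1)! - 3,
which is the closed form with r = j+1.
Hence, by induction on r, the claim holds for every r ≥ 1.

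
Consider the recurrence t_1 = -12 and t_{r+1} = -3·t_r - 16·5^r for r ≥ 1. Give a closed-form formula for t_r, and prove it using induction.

t_r = -2(-3)^(r - 1) - 2·5^r

Computing the first terms: t_1 = -12, t_2 = -44, t_3 = -268. This suggests t_r = -2(-3)^(r - 1) - 2·5^r.
Base case (r = 1): the formula gives -12 = -12 = t_1.
Inductive step: assume the claim holds for r = i, so t_i = -2(-3)^(i - 1) - 2·5^i.
Then t_{i+1} = -3·t_i - 16·5^i = -3·(-2(-3)^(i - 1) - 2·5^i) - 16·5^i = -2(-3)^i - 2·5^(i + 1) = -2(-3)^((i+1) - 1) - 2·5^(i+1),
which is the claimed formula at r = i+1.
By induction, the statement is established for all r ≥ 1.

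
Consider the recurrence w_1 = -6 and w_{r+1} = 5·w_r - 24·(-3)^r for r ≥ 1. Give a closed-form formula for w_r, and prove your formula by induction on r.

Computing the first terms: w_1 = -6, w_2 = 42, w_3 = -6. This suggests w_r = -(-3)^(r + 1) + 3·5^(r - 1).
When r = 1: the formula gives -6 = -6 = w_1.
For the inductive step, assume it holds for an arbitrary i ≥ 1, so w_i = -(-3)^(i + 1) + 3·5^(i - 1).
Then w_{i+1} = 5·w_i - 24·(-3)^i = 5·(-(-3)^(i + 1) + 3·5^(i - 1)) - 24·(-3)^i = -(-3)^(i + 2) + 3·5^i = -(-3)^((i+1) + 1) + 3·5^((i+1) - 1),
which is the claimed formula at r = i+1.
By the principle of mathematical induction, the result holds for all r ≥ 1.

w_r = -(-3)^(r + 1) + 3·5^(r - 1)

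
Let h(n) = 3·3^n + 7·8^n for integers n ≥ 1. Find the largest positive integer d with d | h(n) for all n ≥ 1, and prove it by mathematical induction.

d = 5

Computing the first values: h(1) = 65 and h(2) = 475; gcd(65, 475) = 5, so d ≤ 5.
We prove 5 | 3·3^n + 7·8^n for all n ≥ 1 by induction on n.
Base step (n = 1): h(1) = 65 = 5·(13), so 5 | h(1).
For the inductive step, assume it holds for an arbitrary j ≥ 1, i.e. 5 | h(j). Then
h(j+1) − 8·h(j) = (3·3^(j+1) + 7·8^(j+1)) − 8·(3·3^j + 7·8^j) = (3)·3^j·(3 − 8) = (-15)·3^j. Since 5 | h(j) by the inductive hypothesis, 5 | 8·h(j); and 5 | -15 since -15 = 5·-3. Therefore 5 | h(j+1).
This completes the induction.
Therefore the largest such d is 5.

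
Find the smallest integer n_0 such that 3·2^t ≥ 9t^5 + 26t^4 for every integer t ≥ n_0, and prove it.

n_0 = 25

At t = 24: 50331648 < 80289792, so the inequality fails and n_0 ≥ 25. We prove 3·2^t ≥ 9t^5 + 26t^4 for all t ≥ 25.
Base case (t = 25): 3·2^t = 100663296 and 9t^5 + 26t^4 = 98046875, so 100663296 ≥ 98046875.
Suppose the result is true for t = k, so 3·2^k ≥ 9k^5 + 26k^4.
Then 3·2^(k + 1) = 2·(3·2^k) ≥ 2·(9k^5 + 26k^4).
Also, for k ≥ 25 we have 2·(9k^5 + 26k^4) ≥ 9(k+1)^5 + 26(k+1)^4, since 2·(9k^5 + 26k^4) − (9(k+1)^5 + 26(k+1)^4) = 9k^5 - 19k^4 - 194k^3 - 246k^2 - 149k - 35, which is nonnegative for all k ≥ 25.
Combining, 3·2^(k + 1) ≥ 9(k+1)^5 + 26(k+1)^4.
By induction, the statement is established for all t ≥ 25.
Hence the smallest such n_0 is 25.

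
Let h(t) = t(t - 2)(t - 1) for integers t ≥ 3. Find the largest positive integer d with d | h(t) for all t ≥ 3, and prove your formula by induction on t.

d = 6

Computing the first values: h(3) = 6 and h(4) = 24; gcd(6, 24) = 6, so d ≤ 6.
We prove 6 | t(t - 2)(t - 1) for all t ≥ 3 by induction on t.
Base case (t = 3): h(3) = 6 = 6·(1), so 6 | h(3).
Inductive step: suppose the statement holds for some i ≥ 3, i.e. 6 | h(i). Then
h(i+1) − h(i) = (i-1)·i·(i+1) − (i-2)·(i-1)·i = (i-1)·i·[(i+1) − (i-2)] = 3·(i-1)·i. The product of 2 consecutive integers is divisible by (2)! = 2, so h(i+1) − h(i) is divisible by 3·2 = 6. By the inductive hypothesis 6 | h(i), hence 6 | h(i+1).
By induction, the statement is established for all t ≥ 3.
Therefore the largest such d is 6.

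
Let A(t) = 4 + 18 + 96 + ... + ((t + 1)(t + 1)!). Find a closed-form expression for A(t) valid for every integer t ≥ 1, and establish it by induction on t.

A(t) = (t + 2)! - 2

We claim A(t) = (t + 2)! - 2 for all t ≥ 1.
When t = 1: A(1) = 4, and the closed form gives 4. They agree.
Suppose the result is true for t = p, so A(p) = (p + 2)! - 2.
Then A(p+1) = A(p) + ((p + 2)(p + 2)!) = ((p + 2)! - 2) + ((p + 2)(p + 2)!).
Simplifying, A(p+1) = ((p+1) + 2)! - 2,
which is the closed form with t = p+1.
By the principle of mathematical induction, the result holds for all t ≥ 1.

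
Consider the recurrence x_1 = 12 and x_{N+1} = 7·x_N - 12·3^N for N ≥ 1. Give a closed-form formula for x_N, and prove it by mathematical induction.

Computing the first terms: x_1 = 12, x_2 = 48, x_3 = 228. This suggests x_N = 3^(N + 1) + 3·7^(N - 1).
Base step (N = 1): the formula gives 12 = 12 = x_1.
Inductive step: suppose the statement holds for some k ≥ 1, so x_k = 3^(k + 1) + 3·7^(k - 1).
Then x_{k+1} = 7·x_k - 12·3^k = 7·(3^(k + 1) + 3·7^(k - 1)) - 12·3^k = 3^(k + 2) + 3·7^k = 3^((k+1) + 1) + 3·7^((k+1) - 1),
which is the claimed formula at N = k+1.
By the principle of mathematical induction, the result holds for all N ≥ 1.

x_N = 3^(N + 1) + 3·7^(N - 1)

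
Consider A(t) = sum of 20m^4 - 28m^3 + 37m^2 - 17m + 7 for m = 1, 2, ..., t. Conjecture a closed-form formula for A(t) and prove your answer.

We claim A(t) = t(4t^4 + 3t^3 + 5t^2 + 3t + 4) for all t ≥ 1.
For the base case t = 1: A(1) = 19, and the closed form gives 19. They agree.
Inductive step: suppose the statement holds for some m ≥ 1, so A(m) = m(4m^4 + 3m^3 + 5m^2 + 3m + 4).
Then A(m+1) = A(m) + (20m^4 + 52m^3 + 73m^2 + 53m + 19) = (m(4m^4 + 3m^3 + 5m^2 + 3m + 4)) + (20m^4 + 52m^3 + 73m^2 + 53m + 19).
Simplifying, A(m+1) = (m + 1)(4m^4 + 19m^3 + 38m^2 + 38m + 19) = (m+1)(4(m+1)^4 + 3(m+1)^3 + 5(m+1)^2 + 3(m+1) + 4),
which is the closed form with t = m+1.
This completes the induction.

A(t) = t(4t^4 + 3t^3 + 5t^2 + 3t + 4)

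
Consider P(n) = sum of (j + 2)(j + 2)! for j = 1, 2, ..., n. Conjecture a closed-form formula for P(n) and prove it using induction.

P(n) = (n + 3)! - 6

We claim P(n) = (n + 3)! - 6 for all n ≥ 1.
When n = 1: P(1) = 18, and the closed form gives 18. They agree.
Inductive step: suppose the statement holds for some j ≥ 1, so P(j) = (j + 3)! - 6.
Then P(j+1) = P(j) + ((j + 3)(j + 3)!) = ((j + 3)! - 6) + ((j + 3)(j + 3)!).
Simplifying, P(j+1) = ((j+1) + 3)! - 6,
which is the closed form with n = j+1.
By induction, the statement is established for all n ≥ 1.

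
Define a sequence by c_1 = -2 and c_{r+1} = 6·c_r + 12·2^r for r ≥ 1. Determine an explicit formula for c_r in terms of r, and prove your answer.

c_r = -3·2^r + 4·6^(r - 1)

Computing the first terms: c_1 = -2, c_2 = 12, c_3 = 120. This suggests c_r = -3·2^r + 4·6^(r - 1).
Base step (r = 1): the formula gives -2 = -2 = c_1.
Inductive step: assume the claim holds for r = p, so c_p = -3·2^p + 4·6^(p - 1).
Then c_{p+1} = 6·c_p + 12·2^p = 6·(-3·2^p + 4·6^(p - 1)) + 12·2^p = -3·2^(p + 1) + 4·6^p = -3·2^(p+1) + 4·6^((p+1) - 1),
which is the claimed formula at r = p+1.
By induction, the statement is established for all r ≥ 1.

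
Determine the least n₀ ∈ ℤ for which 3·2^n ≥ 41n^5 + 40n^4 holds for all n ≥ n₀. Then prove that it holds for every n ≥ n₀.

At n = 27: 402653184 < 609562827, so the inequality fails and n₀ ≥ 28. We prove 3·2^n ≥ 41n^5 + 40n^4 for all n ≥ 28.
Base step (n = 28): 3·2^n = 805306368 and 41n^5 + 40n^4 = 730211328, so 805306368 ≥ 730211328.
For the inductive step, assume it holds for an arbitrary r ≥ 28, so 3·2^r ≥ 41r^5 + 40r^4.
Then 3·2^(r + 1) = 2·(3·2^r) ≥ 2·(41r^5 + 40r^4).
Also, for r ≥ 28 we have 2·(41r^5 + 40r^4) ≥ 41(r+1)^5 + 40(r+1)^4, since 2·(41r^5 + 40r^4) − (41(r+1)^5 + 40(r+1)^4) = 41r^5 - 165r^4 - 570r^3 - 650r^2 - 365r - 81, which is nonnegative for all r ≥ 28.
Combining, 3·2^(r + 1) ≥ 41(r+1)^5 + 40(r+1)^4.
By the principle of mathematical induction, the result holds for all n ≥ 28.
Hence the smallest such n₀ is 28.

n₀ = 28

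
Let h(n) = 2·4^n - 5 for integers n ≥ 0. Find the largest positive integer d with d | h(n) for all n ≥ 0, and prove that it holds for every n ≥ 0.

d = 3

Computing the first values: h(0) = -3 and h(1) = 3; gcd(-3, 3) = 3, so d ≤ 3.
We prove 3 | 2·4^n - 5 for all n ≥ 0 by induction on n.
For the base case n = 0: h(0) = -3 = 3·(-1), so 3 | h(0).
Inductive step: suppose the statement holds for some m ≥ 0, i.e. 3 | h(m). Then
h(m+1) = 2·4^(m+1) - 5 = 4·(2·4^m - 5) + 15 = 4·h(m) + 15. The first term is divisible by 3 by the inductive hypothesis, and 15 is divisible by 3. Hence 3 | h(m+1).
By the principle of mathematical induction, the result holds for all n ≥ 0.
Therefore the largest such d is 3.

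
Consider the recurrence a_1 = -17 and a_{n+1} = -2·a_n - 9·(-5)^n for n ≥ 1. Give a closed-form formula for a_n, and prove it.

a_n = (-2)^n + 3(-5)^n

Computing the first terms: a_1 = -17, a_2 = 79, a_3 = -383. This suggests a_n = (-2)^n + 3(-5)^n.
Base step (n = 1): the formula gives -17 = -17 = a_1.
Inductive step: assume the claim holds for n = i, so a_i = (-2)^i + 3(-5)^i.
Then a_{i+1} = -2·a_i - 9·(-5)^i = -2·((-2)^i + 3(-5)^i) - 9·(-5)^i = (-2)^(i + 1) + 3(-5)^(i + 1),
which is the claimed formula at n = i+1.
This completes the induction.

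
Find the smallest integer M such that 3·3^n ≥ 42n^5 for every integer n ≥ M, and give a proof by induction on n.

M = 15

At n = 14: 14348907 < 22588608, so the inequality fails and M ≥ 15. We prove 3·3^n ≥ 42n^5 for all n ≥ 15.
Base case (n = 15): 3·3^n = 43046721 and 42n^5 = 31893750, so 43046721 ≥ 31893750.
Inductive step: suppose the statement holds for some r ≥ 15, so 3·3^r ≥ 42r^5.
Then 3·3^(r + 1) = 3·(3·3^r) ≥ 3·(42r^5).
Also, for r ≥ 15 we have 3·(42r^5) ≥ 42(r+1)^5, since 3 ≥ (1 + 1/r)^5 for all r ≥ 15.
Combining, 3·3^(r + 1) ≥ 42(r+1)^5.
By induction, the statement is established for all n ≥ 15.
Hence the smallest such M is 15.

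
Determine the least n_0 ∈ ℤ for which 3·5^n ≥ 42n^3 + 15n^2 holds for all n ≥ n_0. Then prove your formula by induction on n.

At n = 4: 1875 < 2928, so the inequality fails and n_0 ≥ 5. We prove 3·5^n ≥ 42n^3 + 15n^2 for all n ≥ 5.
When n = 5: 3·5^n = 9375 and 42n^3 + 15n^2 = 5625, so 9375 ≥ 5625.
Inductive step: suppose the statement holds for some p ≥ 5, so 3·5^p ≥ 42p^3 + 15p^2.
Then 3·5^(p + 1) = 5·(3·5^p) ≥ 5·(42p^3 + 15p^2).
Also, for p ≥ 5 we have 5·(42p^3 + 15p^2) ≥ 42(p+1)^3 + 15(p+1)^2, since 5·(42p^3 + 15p^2) − (42(p+1)^3 + 15(p+1)^2) = 168p^3 - 66p^2 - 156p - 57, which is nonnegative for all p ≥ 5.
Combining, 3·5^(p + 1) ≥ 42(p+1)^3 + 15(p+1)^2.
By induction, the statement is established for all n ≥ 5.
Hence the smallest such n_0 is 5.

n_0 = 5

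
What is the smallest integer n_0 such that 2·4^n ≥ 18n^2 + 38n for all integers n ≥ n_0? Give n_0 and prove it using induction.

At n = 3: 128 < 276, so the inequality fails and n_0 ≥ 4. We prove 2·4^n ≥ 18n^2 + 38n for all n ≥ 4.
When n = 4: 2·4^n = 512 and 18n^2 + 38n = 440, so 512 ≥ 440.
Inductive step: suppose the statement holds for some m ≥ 4, so 2·4^m ≥ 18m^2 + 38m.
Then 2·4^(m + 1) = 4·(2·4^m) ≥ 4·(18m^2 + 38m).
Also, for m ≥ 4 we have 4·(18m^2 + 38m) ≥ 18(m+1)^2 + 38(m+1), since 4·(18m^2 + 38m) − (18(m+1)^2 + 38(m+1)) = 54m^2 + 78m - 56, which is nonnegative for all m ≥ 4.
Combining, 2·4^(m + 1) ≥ 18(m+1)^2 + 38(m+1).
Hence, by induction on n, the claim holds for every n ≥ 4.
Hence the smallest such n_0 is 4.

n_0 = 4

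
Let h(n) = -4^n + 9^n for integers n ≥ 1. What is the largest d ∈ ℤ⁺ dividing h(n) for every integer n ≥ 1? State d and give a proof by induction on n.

d = 5

Computing the first values: h(1) = 5 and h(2) = 65; gcd(5, 65) = 5, so d ≤ 5.
We prove 5 | -4^n + 9^n for all n ≥ 1 by induction on n.
When n = 1: h(1) = 5 = 5·(1), so 5 | h(1).
Inductive step: suppose the statement holds for some m ≥ 1, i.e. 5 | h(m). Then
9^{m+1} − 4^{m+1} = 9·9^m − 4·4^m = 9·(9^m − 4^m) + (5)·4^m. The first term is divisible by 5 by the inductive hypothesis, and the second term (5)·4^m is divisible by 5 since 5 | 5. Hence 5 | h(m+1).
By the principle of mathematical induction, the result holds for all n ≥ 1.
Therefore the largest such d is 5.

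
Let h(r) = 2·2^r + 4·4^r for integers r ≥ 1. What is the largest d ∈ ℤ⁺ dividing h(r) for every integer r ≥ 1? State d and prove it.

d = 4

Computing the first values: h(1) = 20 and h(2) = 72; gcd(20, 72) = 4, so d ≤ 4.
We prove 4 | 2·2^r + 4·4^r for all r ≥ 1 by induction on r.
When r = 1: h(1) = 20 = 4·(5), so 4 | h(1).
Inductive step: suppose the statement holds for some m ≥ 1, i.e. 4 | h(m). Then
h(m+1) − 4·h(m) = (2·2^(m+1) + 4·4^(m+1)) − 4·(2·2^m + 4·4^m) = (2)·2^m·(2 − 4) = (-4)·2^m. Since 4 | h(m) by the inductive hypothesis, 4 | 4·h(m); and 4 | -4 since -4 = 4·-1. Therefore 4 | h(m+1).
By induction, the statement is established for all r ≥ 1.
Therefore the largest such d is 4.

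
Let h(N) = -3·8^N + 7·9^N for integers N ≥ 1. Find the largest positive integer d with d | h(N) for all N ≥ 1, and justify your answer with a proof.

Computing the first values: h(1) = 39 and h(2) = 375; gcd(39, 375) = 3, so d ≤ 3.
We prove 3 | -3·8^N + 7·9^N for all N ≥ 1 by induction on N.
When N = 1: h(1) = 39 = 3·(13), so 3 | h(1).
For the inductive step, assume it holds for an arbitrary m ≥ 1, i.e. 3 | h(m). Then
h(m+1) − 9·h(m) = (-3·8^(m+1) + 7·9^(m+1)) − 9·(-3·8^m + 7·9^m) = (-3)·8^m·(8 − 9) = (3)·8^m. Since 3 | h(m) by the inductive hypothesis, 3 | 9·h(m); and 3 | 3 since 3 = 3·1. Therefore 3 | h(m+1).
Hence, by induction on N, the claim holds for every N ≥ 1.
Therefore the largest such d is 3.

d = 3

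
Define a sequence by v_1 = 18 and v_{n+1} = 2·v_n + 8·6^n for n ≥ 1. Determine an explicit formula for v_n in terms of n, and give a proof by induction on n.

v_n = 3·2^n + 2·6^n

Computing the first terms: v_1 = 18, v_2 = 84, v_3 = 456. This suggests v_n = 3·2^n + 2·6^n.
For the base case n = 1: the formula gives 18 = 18 = v_1.
Suppose the result is true for n = p, so v_p = 3·2^p + 2·6^p.
Then v_{p+1} = 2·v_p + 8·6^p = 2·(3·2^p + 2·6^p) + 8·6^p = 3·2^(p + 1) + 2·6^(p + 1),
which is the claimed formula at n = p+1.
Hence, by induction on n, the claim holds for every n ≥ 1.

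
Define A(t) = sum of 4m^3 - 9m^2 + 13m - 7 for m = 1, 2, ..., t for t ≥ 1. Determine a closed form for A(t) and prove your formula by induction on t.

We claim A(t) = t(t^3 - t^2 + 3t - 2) for all t ≥ 1.
For the base case t = 1: A(1) = 1, and the closed form gives 1. They agree.
Inductive step: assume the claim holds for t = m, so A(m) = m(m^3 - m^2 + 3m - 2).
Then A(m+1) = A(m) + (4m^3 + 3m^2 + 7m + 1) = (m(m^3 - m^2 + 3m - 2)) + (4m^3 + 3m^2 + 7m + 1).
Simplifying, A(m+1) = (m + 1)(m^3 + 2m^2 + 4m + 1) = (m+1)((m+1)^3 - (m+1)^2 + 3(m+1) - 2),
which is the closed form with t = m+1.
This completes the induction.

A(t) = t(t^3 - t^2 + 3t - 2)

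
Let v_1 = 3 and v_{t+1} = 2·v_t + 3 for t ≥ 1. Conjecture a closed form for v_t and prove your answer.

v_t = 3·2^t - 3

Computing the first terms: v_1 = 3, v_2 = 9, v_3 = 21. This suggests v_t = 3·2^t - 3.
For the base case t = 1: the formula gives 3 = 3 = v_1.
Suppose the result is true for t = r, so v_r = 3·2^r - 3.
Then v_{r+1} = 2·v_r + 3 = 2·(3·2^r - 3) + 3 = 3·2^(r + 1) - 3,
which is the claimed formula at t = r+1.
By induction, the statement is established for all t ≥ 1.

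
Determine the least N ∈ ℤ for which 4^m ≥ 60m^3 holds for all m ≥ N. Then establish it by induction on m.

N = 8

At m = 7: 16384 < 20580, so the inequality fails and N ≥ 8. We prove 4^m ≥ 60m^3 for all m ≥ 8.
Base step (m = 8): 4^m = 65536 and 60m^3 = 30720, so 65536 ≥ 30720.
Suppose the result is true for m = j, so 4^j ≥ 60j^3.
Then 4^(j + 1) = 4·(4^j) ≥ 4·(60j^3).
Also, for j ≥ 8 we have 4·(60j^3) ≥ 60(j+1)^3, since 4 ≥ (1 + 1/j)^3 for all j ≥ 8.
Combining, 4^(j + 1) ≥ 60(j+1)^3.
By induction, the statement is established for all m ≥ 8.
Hence the smallest such N is 8.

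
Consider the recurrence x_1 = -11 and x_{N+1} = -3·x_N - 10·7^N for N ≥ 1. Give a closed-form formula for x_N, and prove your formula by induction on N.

x_N = -4(-3)^(N - 1) - 7^N

Computing the first terms: x_1 = -11, x_2 = -37, x_3 = -379. This suggests x_N = -4(-3)^(N - 1) - 7^N.
Base step (N = 1): the formula gives -11 = -11 = x_1.
Suppose the result is true for N = m, so x_m = -4(-3)^(m - 1) - 7^m.
Then x_{m+1} = -3·x_m - 10·7^m = -3·(-4(-3)^(m - 1) - 7^m) - 10·7^m = -4(-3)^m - 7^(m + 1) = -4(-3)^((m+1) - 1) - 7^(m+1),
which is the claimed formula at N = m+1.
By the principle of mathematical induction, the result holds for all N ≥ 1.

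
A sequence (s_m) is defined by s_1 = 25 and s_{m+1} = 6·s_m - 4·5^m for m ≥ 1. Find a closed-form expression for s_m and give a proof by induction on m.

Computing the first terms: s_1 = 25, s_2 = 130, s_3 = 680. This suggests s_m = 4·5^m + 5·6^(m - 1).
For the base case m = 1: the formula gives 25 = 25 = s_1.
Inductive step: assume the claim holds for m = p, so s_p = 4·5^p + 5·6^(p - 1).
Then s_{p+1} = 6·s_p - 4·5^p = 6·(4·5^p + 5·6^(p - 1)) - 4·5^p = 4·5^(p + 1) + 5·6^p = 4·5^(p+1) + 5·6^((p+1) - 1),
which is the claimed formula at m = p+1.
By induction, the statement is established for all m ≥ 1.

s_m = 4·5^m + 5·6^(m - 1)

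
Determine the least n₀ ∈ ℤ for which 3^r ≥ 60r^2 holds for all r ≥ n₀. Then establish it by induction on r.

n₀ = 8

At r = 7: 2187 < 2940, so the inequality fails and n₀ ≥ 8. We prove 3^r ≥ 60r^2 for all r ≥ 8.
Base case (r = 8): 3^r = 6561 and 60r^2 = 3840, so 6561 ≥ 3840.
Inductive step: assume the claim holds for r = k, so 3^k ≥ 60k^2.
Then 3^(k + 1) = 3·(3^k) ≥ 3·(60k^2).
Also, for k ≥ 8 we have 3·(60k^2) ≥ 60(k+1)^2, since 3 ≥ (1 + 1/k)^2 for all k ≥ 8.
Combining, 3^(k + 1) ≥ 60(k+1)^2.
This completes the induction.
Hence the smallest such n₀ is 8.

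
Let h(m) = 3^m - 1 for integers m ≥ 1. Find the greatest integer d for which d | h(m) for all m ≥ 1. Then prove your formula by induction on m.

Computing the first values: h(1) = 2 and h(2) = 8; gcd(2, 8) = 2, so d ≤ 2.
We prove 2 | 3^m - 1 for all m ≥ 1 by induction on m.
For the base case m = 1: h(1) = 2 = 2·(1), so 2 | h(1).
For the inductive step, assume it holds for an arbitrary k ≥ 1, i.e. 2 | h(k). Then
3^{k+1} − 1^{k+1} = 3·3^k − 1·1^k = 3·(3^k − 1^k) + (2)·1^k. The first term is divisible by 2 by the inductive hypothesis, and the second term (2)·1^k is divisible by 2 since 2 | 2. Hence 2 | h(k+1).
By the principle of mathematical induction, the result holds for all m ≥ 1.
Therefore the largest such d is 2.

d = 2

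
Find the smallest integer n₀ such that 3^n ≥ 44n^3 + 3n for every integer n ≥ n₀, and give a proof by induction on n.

n₀ = 10

At n = 9: 19683 < 32103, so the inequality fails and n₀ ≥ 10. We prove 3^n ≥ 44n^3 + 3n for all n ≥ 10.
Base case (n = 10): 3^n = 59049 and 44n^3 + 3n = 44030, so 59049 ≥ 44030.
For the inductive step, assume it holds for an arbitrary r ≥ 10, so 3^r ≥ 44r^3 + 3r.
Then 3^(r + 1) = 3·(3^r) ≥ 3·(44r^3 + 3r).
Also, for r ≥ 10 we have 3·(44r^3 + 3r) ≥ 44(r+1)^3 + 3(r+1), since 3·(44r^3 + 3r) − (44(r+1)^3 + 3(r+1)) = 88r^3 - 132r^2 - 126r - 47, which is nonnegative for all r ≥ 10.
Combining, 3^(r + 1) ≥ 44(r+1)^3 + 3(r+1).
Hence, by induction on n, the claim holds for every n ≥ 10.
Hence the smallest such n₀ is 10.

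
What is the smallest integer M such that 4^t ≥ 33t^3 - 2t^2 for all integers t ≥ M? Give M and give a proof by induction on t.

M = 7

At t = 6: 4096 < 7056, so the inequality fails and M ≥ 7. We prove 4^t ≥ 33t^3 - 2t^2 for all t ≥ 7.
Base step (t = 7): 4^t = 16384 and 33t^3 - 2t^2 = 11221, so 16384 ≥ 11221.
For the inductive step, assume it holds for an arbitrary i ≥ 7, so 4^i ≥ 33i^3 - 2i^2.
Then 4^(i + 1) = 4·(4^i) ≥ 4·(33i^3 - 2i^2).
Also, for i ≥ 7 we have 4·(33i^3 - 2i^2) ≥ 33(i+1)^3 - 2(i+1)^2, since 4·(33i^3 - 2i^2) − (33(i+1)^3 - 2(i+1)^2) = 99i^3 - 105i^2 - 95i - 31, which is nonnegative for all i ≥ 7.
Combining, 4^(i + 1) ≥ 33(i+1)^3 - 2(i+1)^2.
By induction, the statement is established for all t ≥ 7.
Hence the smallest such M is 7.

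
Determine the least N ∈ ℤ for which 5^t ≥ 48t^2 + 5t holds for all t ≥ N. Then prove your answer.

N = 5

At t = 4: 625 < 788, so the inequality fails and N ≥ 5. We prove 5^t ≥ 48t^2 + 5t for all t ≥ 5.
Base case (t = 5): 5^t = 3125 and 48t^2 + 5t = 1225, so 3125 ≥ 1225.
Suppose the result is true for t = k, so 5^k ≥ 48k^2 + 5k.
Then 5^(k + 1) = 5·(5^k) ≥ 5·(48k^2 + 5k).
Also, for k ≥ 5 we have 5·(48k^2 + 5k) ≥ 48(k+1)^2 + 5(k+1), since 5·(48k^2 + 5k) − (48(k+1)^2 + 5(k+1)) = 192k^2 - 76k - 53, which is nonnegative for all k ≥ 5.
Combining, 5^(k + 1) ≥ 48(k+1)^2 + 5(k+1).
Hence, by induction on t, the claim holds for every t ≥ 5.
Hence the smallest such N is 5.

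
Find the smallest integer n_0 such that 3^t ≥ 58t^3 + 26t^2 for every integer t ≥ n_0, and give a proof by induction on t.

n_0 = 11

At t = 10: 59049 < 60600, so the inequality fails and n_0 ≥ 11. We prove 3^t ≥ 58t^3 + 26t^2 for all t ≥ 11.
Base case (t = 11): 3^t = 177147 and 58t^3 + 26t^2 = 80344, so 177147 ≥ 80344.
Suppose the result is true for t = p, so 3^p ≥ 58p^3 + 26p^2.
Then 3^(p + 1) = 3·(3^p) ≥ 3·(58p^3 + 26p^2).
Also, for p ≥ 11 we have 3·(58p^3 + 26p^2) ≥ 58(p+1)^3 + 26(p+1)^2, since 3·(58p^3 + 26p^2) − (58(p+1)^3 + 26(p+1)^2) = 116p^3 - 122p^2 - 226p - 84, which is nonnegative for all p ≥ 11.
Combining, 3^(p + 1) ≥ 58(p+1)^3 + 26(p+1)^2.
By induction, the statement is established for all t ≥ 11.
Hence the smallest such n_0 is 11.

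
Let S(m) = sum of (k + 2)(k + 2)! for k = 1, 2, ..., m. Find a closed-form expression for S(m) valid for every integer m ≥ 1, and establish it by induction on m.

We claim S(m) = (m + 3)! - 6 for all m ≥ 1.
When m = 1: S(1) = 18, and the closed form gives 18. They agree.
Inductive step: assume the claim holds for m = k, so S(k) = (k + 3)! - 6.
Then S(k+1) = S(k) + ((k + 3)(k + 3)!) = ((k + 3)! - 6) + ((k + 3)(k + 3)!).
Simplifying, S(k+1) = ((k+1) + 3)! - 6,
which is the closed form with m = k+1.
By induction, the statement is established for all m ≥ 1.

S(m) = (m + 3)! - 6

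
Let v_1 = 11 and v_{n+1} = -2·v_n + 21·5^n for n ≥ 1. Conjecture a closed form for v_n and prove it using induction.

Computing the first terms: v_1 = 11, v_2 = 83, v_3 = 359. This suggests v_n = -(-2)^(n + 1) + 3·5^n.
Base case (n = 1): the formula gives 11 = 11 = v_1.
Inductive step: suppose the statement holds for some k ≥ 1, so v_k = -(-2)^(k + 1) + 3·5^k.
Then v_{k+1} = -2·v_k + 21·5^k = -2·(-(-2)^(k + 1) + 3·5^k) + 21·5^k = -(-2)^(k + 2) + 3·5^(k + 1) = -(-2)^((k+1) + 1) + 3·5^(k+1),
which is the claimed formula at n = k+1.
By induction, the statement is established for all n ≥ 1.

v_n = -(-2)^(n + 1) + 3·5^n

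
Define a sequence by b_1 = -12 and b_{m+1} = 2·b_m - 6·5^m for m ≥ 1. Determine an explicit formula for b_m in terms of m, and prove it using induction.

b_m = -2^m - 2·5^m

Computing the first terms: b_1 = -12, b_2 = -54, b_3 = -258. This suggests b_m = -2^m - 2·5^m.
Base step (m = 1): the formula gives -12 = -12 = b_1.
Inductive step: assume the claim holds for m = p, so b_p = -2^p - 2·5^p.
Then b_{p+1} = 2·b_p - 6·5^p = 2·(-2^p - 2·5^p) - 6·5^p = -2^(p + 1) - 2·5^(p + 1),
which is the claimed formula at m = p+1.
Hence, by induction on m, the claim holds for every m ≥ 1.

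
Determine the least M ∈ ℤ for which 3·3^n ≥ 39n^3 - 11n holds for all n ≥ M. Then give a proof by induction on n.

M = 9

At n = 8: 19683 < 19880, so the inequality fails and M ≥ 9. We prove 3·3^n ≥ 39n^3 - 11n for all n ≥ 9.
Base step (n = 9): 3·3^n = 59049 and 39n^3 - 11n = 28332, so 59049 ≥ 28332.
Suppose the result is true for n = r, so 3·3^r ≥ 39r^3 - 11r.
Then 3·3^(r + 1) = 3·(3·3^r) ≥ 3·(39r^3 - 11r).
Also, for r ≥ 9 we have 3·(39r^3 - 11r) ≥ 39(r+1)^3 - 11(r+1), since 3·(39r^3 - 11r) − (39(r+1)^3 - 11(r+1)) = 78r^3 - 117r^2 - 139r - 28, which is nonnegative for all r ≥ 9.
Combining, 3·3^(r + 1) ≥ 39(r+1)^3 - 11(r+1).
By the principle of mathematical induction, the result holds for all n ≥ 9.
Hence the smallest such M is 9.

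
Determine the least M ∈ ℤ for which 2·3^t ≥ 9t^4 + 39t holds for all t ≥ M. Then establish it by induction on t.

M = 10

At t = 9: 39366 < 59400, so the inequality fails and M ≥ 10. We prove 2·3^t ≥ 9t^4 + 39t for all t ≥ 10.
Base step (t = 10): 2·3^t = 118098 and 9t^4 + 39t = 90390, so 118098 ≥ 90390.
Inductive step: assume the claim holds for t = j, so 2·3^j ≥ 9j^4 + 39j.
Then 2·3^(j + 1) = 3·(2·3^j) ≥ 3·(9j^4 + 39j).
Also, for j ≥ 10 we have 3·(9j^4 + 39j) ≥ 9(j+1)^4 + 39(j+1), since 3·(9j^4 + 39j) − (9(j+1)^4 + 39(j+1)) = 18j^4 - 36j^3 - 54j^2 + 42j - 48, which is nonnegative for all j ≥ 10.
Combining, 2·3^(j + 1) ≥ 9(j+1)^4 + 39(j+1).
By the principle of mathematical induction, the result holds for all t ≥ 10.
Hence the smallest such M is 10.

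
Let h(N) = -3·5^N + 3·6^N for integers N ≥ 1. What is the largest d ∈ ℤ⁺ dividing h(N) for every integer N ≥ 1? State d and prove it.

Computing the first values: h(1) = 3 and h(2) = 33; gcd(3, 33) = 3, so d ≤ 3.
We prove 3 | -3·5^N + 3·6^N for all N ≥ 1 by induction on N.
For the base case N = 1: h(1) = 3 = 3·(1), so 3 | h(1).
Suppose the result is true for N = j, i.e. 3 | h(j). Then
h(j+1) − 6·h(j) = (-3·5^(j+1) + 3·6^(j+1)) − 6·(-3·5^j + 3·6^j) = (-3)·5^j·(5 − 6) = (3)·5^j. Since 3 | h(j) by the inductive hypothesis, 3 | 6·h(j); and 3 | 3 since 3 = 3·1. Therefore 3 | h(j+1).
By the principle of mathematical induction, the result holds for all N ≥ 1.
Therefore the largest such d is 3.

d = 3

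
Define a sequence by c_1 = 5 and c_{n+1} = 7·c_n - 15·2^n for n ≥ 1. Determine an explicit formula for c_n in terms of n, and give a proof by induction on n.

c_n = 3·2^n - 7^(n - 1)

Computing the first terms: c_1 = 5, c_2 = 5, c_3 = -25. This suggests c_n = 3·2^n - 7^(n - 1).
Base case (n = 1): the formula gives 5 = 5 = c_1.
For the inductive step, assume it holds for an arbitrary p ≥ 1, so c_p = 3·2^p - 7^(p - 1).
Then c_{p+1} = 7·c_p - 15·2^p = 7·(3·2^p - 7^(p - 1)) - 15·2^p = 3·2^(p + 1) - 7^p = 3·2^(p+1) - 7^((p+1) - 1),
which is the claimed formula at n = p+1.
By the principle of mathematical induction, the result holds for all n ≥ 1.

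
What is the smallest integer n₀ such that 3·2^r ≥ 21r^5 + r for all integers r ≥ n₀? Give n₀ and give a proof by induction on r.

At r = 26: 201326592 < 249508922, so the inequality fails and n₀ ≥ 27. We prove 3·2^r ≥ 21r^5 + r for all r ≥ 27.
Base step (r = 27): 3·2^r = 402653184 and 21r^5 + r = 301327074, so 402653184 ≥ 301327074.
Inductive step: suppose the statement holds for some k ≥ 27, so 3·2^k ≥ 21k^5 + k.
Then 3·2^(k + 1) = 2·(3·2^k) ≥ 2·(21k^5 + k).
Also, for k ≥ 27 we have 2·(21k^5 + k) ≥ 21(k+1)^5 + (k+1), since 2·(21k^5 + k) − (21(k+1)^5 + (k+1)) = 21k^5 - 105k^4 - 210k^3 - 210k^2 - 104k - 22, which is nonnegative for all k ≥ 27.
Combining, 3·2^(k + 1) ≥ 21(k+1)^5 + (k+1).
Hence, by induction on r, the claim holds for every r ≥ 27.
Hence the smallest such n₀ is 27.

n₀ = 27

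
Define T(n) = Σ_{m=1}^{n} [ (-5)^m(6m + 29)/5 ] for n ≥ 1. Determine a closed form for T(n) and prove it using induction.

T(n) = (-5)^n(n + 5) - 5

We claim T(n) = (-5)^n(n + 5) - 5 for all n ≥ 1.
For the base case n = 1: T(1) = -35, and the closed form gives -35. They agree.
Suppose the result is true for n = m, so T(m) = (-5)^m(m + 5) - 5.
Then T(m+1) = T(m) + ((-5)^m(-6m - 35)) = ((-5)^m(m + 5) - 5) + ((-5)^m(-6m - 35)).
Simplifying, T(m+1) = -5(-5)^m·m - 30(-5)^m - 5 = (-5)^(m+1)((m+1) + 5) - 5,
which is the closed form with n = m+1.
This completes the induction.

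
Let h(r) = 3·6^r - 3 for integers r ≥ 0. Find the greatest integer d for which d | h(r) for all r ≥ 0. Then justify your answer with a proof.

d = 15

Computing the first values: h(0) = 0 and h(1) = 15; gcd(0, 15) = 15, so d ≤ 15.
We prove 15 | 3·6^r - 3 for all r ≥ 0 by induction on r.
Base step (r = 0): h(0) = 0 = 15·(0), so 15 | h(0).
Inductive step: suppose the statement holds for some m ≥ 0, i.e. 15 | h(m). Then
h(m+1) = 3·6^(m+1) - 3 = 6·(3·6^m - 3) + 15 = 6·h(m) + 15. The first term is divisible by 15 by the inductive hypothesis, and 15 is divisible by 15. Hence 15 | h(m+1).
This completes the induction.
Therefore the largest such d is 15.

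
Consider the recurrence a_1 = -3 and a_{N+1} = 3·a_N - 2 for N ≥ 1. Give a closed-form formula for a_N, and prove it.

a_N = -4·3^(N - 1) + 1

Computing the first terms: a_1 = -3, a_2 = -11, a_3 = -35. This suggests a_N = -4·3^(N - 1) + 1.
Base case (N = 1): the formula gives -3 = -3 = a_1.
Suppose the result is true for N = r, so a_r = -4·3^(r - 1) + 1.
Then a_{r+1} = 3·a_r - 2 = 3·(-4·3^(r - 1) + 1) - 2 = -4·3^r + 1 = -4·3^((r+1) - 1) + 1,
which is the claimed formula at N = r+1.
Hence, by induction on N, the claim holds for every N ≥ 1.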